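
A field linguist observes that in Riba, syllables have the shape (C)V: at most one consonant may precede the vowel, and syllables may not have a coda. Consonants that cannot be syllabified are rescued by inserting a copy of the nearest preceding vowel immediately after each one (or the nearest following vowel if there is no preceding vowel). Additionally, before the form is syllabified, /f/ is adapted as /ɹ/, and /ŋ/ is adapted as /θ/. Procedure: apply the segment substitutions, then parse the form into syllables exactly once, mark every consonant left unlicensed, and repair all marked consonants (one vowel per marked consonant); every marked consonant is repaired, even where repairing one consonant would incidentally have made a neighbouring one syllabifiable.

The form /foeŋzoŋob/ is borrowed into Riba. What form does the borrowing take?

ɹoeθezoθobo

Substitution: /f/ → /ɹ/, /ŋ/ → /θ/, giving /ɹoeθzoθob/.
Under (C)V, the unsyllabifiable consonants are /θ/, /b/ (no codas are permitted; onsets are limited to one consonant).
Epenthesis after each stranded consonant: /θ/ → /θe/, /b/ → /bo/.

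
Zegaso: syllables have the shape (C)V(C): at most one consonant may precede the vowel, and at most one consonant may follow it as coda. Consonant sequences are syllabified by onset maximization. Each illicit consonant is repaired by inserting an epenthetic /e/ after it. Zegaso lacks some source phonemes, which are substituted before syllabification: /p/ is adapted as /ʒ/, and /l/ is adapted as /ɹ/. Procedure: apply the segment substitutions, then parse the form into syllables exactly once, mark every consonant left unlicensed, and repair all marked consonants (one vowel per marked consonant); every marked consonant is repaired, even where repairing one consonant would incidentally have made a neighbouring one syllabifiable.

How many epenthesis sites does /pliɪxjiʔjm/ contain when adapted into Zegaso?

After substitution the input is /ʒɹiɪxjiʔjm/.
The unsyllabifiable consonants are /ʒ/, /j/, /m/; each receives one epenthetic vowel.

3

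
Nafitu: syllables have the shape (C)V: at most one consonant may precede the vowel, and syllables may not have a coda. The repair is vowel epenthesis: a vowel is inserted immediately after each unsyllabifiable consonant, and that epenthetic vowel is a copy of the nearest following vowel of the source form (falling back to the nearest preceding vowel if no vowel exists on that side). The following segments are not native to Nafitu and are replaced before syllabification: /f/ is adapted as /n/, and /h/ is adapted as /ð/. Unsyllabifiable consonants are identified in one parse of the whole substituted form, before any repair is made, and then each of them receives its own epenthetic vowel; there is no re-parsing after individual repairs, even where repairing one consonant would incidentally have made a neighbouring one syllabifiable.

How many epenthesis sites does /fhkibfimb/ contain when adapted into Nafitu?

5

After substitution the input is /nðkibnimb/.
The unsyllabifiable consonants are /n/, /ð/, /b/, /m/, /b/; each receives one epenthetic vowel.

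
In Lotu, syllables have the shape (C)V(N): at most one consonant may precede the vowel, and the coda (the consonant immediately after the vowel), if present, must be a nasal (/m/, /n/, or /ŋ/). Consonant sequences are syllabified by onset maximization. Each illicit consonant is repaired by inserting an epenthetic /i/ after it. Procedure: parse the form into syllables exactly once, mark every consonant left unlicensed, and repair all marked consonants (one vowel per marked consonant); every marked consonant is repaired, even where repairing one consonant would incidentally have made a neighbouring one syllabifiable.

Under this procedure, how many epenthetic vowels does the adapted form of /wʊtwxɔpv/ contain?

The unsyllabifiable consonants are /t/, /w/, /p/, /v/; each receives one epenthetic vowel.

4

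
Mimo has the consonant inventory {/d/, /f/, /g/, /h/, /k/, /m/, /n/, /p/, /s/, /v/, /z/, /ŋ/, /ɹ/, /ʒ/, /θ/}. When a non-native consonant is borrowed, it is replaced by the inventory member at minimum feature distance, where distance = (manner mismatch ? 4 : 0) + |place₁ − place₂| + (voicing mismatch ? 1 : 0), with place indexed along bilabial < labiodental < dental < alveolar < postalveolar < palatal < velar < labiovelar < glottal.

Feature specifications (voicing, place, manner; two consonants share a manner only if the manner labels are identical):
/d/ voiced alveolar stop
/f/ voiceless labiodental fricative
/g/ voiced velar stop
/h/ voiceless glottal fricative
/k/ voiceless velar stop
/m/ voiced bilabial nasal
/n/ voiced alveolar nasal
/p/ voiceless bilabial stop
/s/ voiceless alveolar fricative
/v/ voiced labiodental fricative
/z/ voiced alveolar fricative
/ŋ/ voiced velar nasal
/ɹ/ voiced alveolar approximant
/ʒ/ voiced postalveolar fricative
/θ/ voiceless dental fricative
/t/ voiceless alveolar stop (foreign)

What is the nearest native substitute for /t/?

d

/d/ is closest: same manner (stop), place distance 0 (alveolar→alveolar), voicing differs (+1); total 1. Next closest is /k/ at distance 3.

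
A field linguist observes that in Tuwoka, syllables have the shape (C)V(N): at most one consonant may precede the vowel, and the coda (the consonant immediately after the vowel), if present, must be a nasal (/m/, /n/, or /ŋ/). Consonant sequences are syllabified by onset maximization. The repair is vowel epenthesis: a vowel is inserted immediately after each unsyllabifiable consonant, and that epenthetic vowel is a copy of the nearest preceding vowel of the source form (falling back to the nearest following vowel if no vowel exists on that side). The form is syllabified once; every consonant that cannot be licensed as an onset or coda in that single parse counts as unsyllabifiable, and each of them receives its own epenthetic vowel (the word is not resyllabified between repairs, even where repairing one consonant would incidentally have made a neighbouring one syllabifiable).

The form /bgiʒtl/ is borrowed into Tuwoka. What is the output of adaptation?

bigiʒitili

Under (C)V(N), the unsyllabifiable consonants are /b/, /ʒ/, /t/, /l/ (only a nasal (/m/, /n/, or /ŋ/) is licensed in coda position; onsets are limited to one consonant).
Each unlicensed consonant becomes the onset of a new syllable: /b/ → /bi/, /ʒ/ → /ʒi/, /t/ → /ti/, /l/ → /li/.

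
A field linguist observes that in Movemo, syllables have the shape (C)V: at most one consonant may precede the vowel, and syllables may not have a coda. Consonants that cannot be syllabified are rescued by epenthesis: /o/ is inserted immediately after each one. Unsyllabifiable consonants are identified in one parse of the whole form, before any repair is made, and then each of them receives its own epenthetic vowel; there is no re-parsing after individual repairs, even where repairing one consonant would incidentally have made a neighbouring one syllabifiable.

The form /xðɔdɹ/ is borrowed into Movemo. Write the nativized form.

The consonants /x/, /d/, /ɹ/ cannot be parsed into a legal (C)V syllable (no codas are permitted; onsets are limited to one consonant).
Inserting the epenthetic vowel yields /x/ → /xo/, /d/ → /do/, /ɹ/ → /ɹo/.

xoðɔdoɹo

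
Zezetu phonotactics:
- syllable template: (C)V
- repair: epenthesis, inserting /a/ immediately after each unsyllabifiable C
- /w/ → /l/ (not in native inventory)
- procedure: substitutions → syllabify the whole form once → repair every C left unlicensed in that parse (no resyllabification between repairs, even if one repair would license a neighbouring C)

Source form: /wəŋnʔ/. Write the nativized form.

ləŋanaʔa

Substitution: /w/ → /l/, giving /ləŋnʔ/.
Syllabifying with onset maximization leaves /ŋ/, /n/, /ʔ/ stranded (no codas are permitted; onsets are limited to one consonant).
Each unlicensed consonant becomes the onset of a new syllable: /ŋ/ → /ŋa/, /n/ → /na/, /ʔ/ → /ʔa/.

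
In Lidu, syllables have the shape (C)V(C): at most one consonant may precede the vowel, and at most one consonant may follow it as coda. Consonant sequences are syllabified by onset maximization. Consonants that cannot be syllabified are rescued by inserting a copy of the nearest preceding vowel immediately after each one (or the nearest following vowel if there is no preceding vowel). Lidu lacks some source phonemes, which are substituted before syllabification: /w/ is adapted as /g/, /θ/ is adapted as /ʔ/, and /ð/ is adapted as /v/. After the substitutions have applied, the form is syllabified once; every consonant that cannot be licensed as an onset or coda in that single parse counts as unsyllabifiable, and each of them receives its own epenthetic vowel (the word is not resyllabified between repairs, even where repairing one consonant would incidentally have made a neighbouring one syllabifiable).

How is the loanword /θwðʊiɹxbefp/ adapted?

ʔʊgʊvʊiɹxibefpe

Substitution: /θ/ → /ʔ/, /w/ → /g/, /ð/ → /v/, giving /ʔgvʊiɹxbefp/.
The consonants /ʔ/, /g/, /x/, /p/ cannot be parsed into a legal (C)V(C) syllable (at most one coda consonant is licensed; onsets are limited to one consonant).
Inserting the epenthetic vowel yields /ʔ/ → /ʔʊ/, /g/ → /gʊ/, /x/ → /xi/, /p/ → /pe/.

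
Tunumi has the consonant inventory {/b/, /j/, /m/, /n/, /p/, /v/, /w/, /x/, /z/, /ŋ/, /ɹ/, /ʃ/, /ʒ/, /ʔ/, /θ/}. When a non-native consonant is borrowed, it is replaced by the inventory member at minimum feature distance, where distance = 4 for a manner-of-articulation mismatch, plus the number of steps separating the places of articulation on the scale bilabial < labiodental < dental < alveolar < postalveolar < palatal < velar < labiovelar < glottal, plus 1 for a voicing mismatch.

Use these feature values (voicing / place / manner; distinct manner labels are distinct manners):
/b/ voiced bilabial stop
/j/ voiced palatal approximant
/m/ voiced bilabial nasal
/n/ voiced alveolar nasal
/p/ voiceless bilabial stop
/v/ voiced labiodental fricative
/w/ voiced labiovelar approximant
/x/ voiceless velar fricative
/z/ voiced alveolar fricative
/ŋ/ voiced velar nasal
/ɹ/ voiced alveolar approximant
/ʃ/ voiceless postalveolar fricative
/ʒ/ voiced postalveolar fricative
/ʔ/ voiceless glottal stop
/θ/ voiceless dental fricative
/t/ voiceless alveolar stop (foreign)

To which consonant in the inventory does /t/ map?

p

/p/ is closest: same manner (stop), place distance 3 (alveolar→bilabial), same voicing; total 3. Next closest is /b/ at distance 4.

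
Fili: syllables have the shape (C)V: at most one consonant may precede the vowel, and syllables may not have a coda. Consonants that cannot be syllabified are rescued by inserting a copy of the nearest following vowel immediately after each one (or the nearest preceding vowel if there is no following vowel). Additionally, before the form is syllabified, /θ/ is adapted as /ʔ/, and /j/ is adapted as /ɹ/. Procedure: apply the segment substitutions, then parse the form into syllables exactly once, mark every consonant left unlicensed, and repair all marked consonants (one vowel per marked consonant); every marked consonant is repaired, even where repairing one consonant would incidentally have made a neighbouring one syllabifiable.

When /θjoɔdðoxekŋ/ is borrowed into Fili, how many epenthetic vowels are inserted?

After substitution the input is /ʔɹoɔdðoxekŋ/.
The unsyllabifiable consonants are /ʔ/, /d/, /k/, /ŋ/; each receives one epenthetic vowel.

4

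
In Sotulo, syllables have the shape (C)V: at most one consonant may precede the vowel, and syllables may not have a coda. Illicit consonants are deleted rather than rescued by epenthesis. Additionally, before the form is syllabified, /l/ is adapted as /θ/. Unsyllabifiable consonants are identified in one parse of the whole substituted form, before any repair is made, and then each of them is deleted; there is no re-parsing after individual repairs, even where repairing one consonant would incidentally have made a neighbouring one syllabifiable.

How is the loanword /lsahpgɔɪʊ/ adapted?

Substitution: /l/ → /θ/, giving /θsahpgɔɪʊ/.
Syllabifying with onset maximization leaves /θ/, /h/, /p/ stranded (no codas are permitted; onsets are limited to one consonant).
Deleting the stranded consonants removes /θ/, /h/, /p/.

sagɔɪʊ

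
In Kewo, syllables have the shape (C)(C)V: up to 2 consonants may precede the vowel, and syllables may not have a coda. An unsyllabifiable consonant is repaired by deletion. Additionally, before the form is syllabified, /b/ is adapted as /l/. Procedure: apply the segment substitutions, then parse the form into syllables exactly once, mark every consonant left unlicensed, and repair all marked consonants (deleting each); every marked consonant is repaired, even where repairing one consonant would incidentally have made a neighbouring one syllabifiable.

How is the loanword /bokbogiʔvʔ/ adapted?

loklogi

Substitution: /b/ → /l/, giving /loklogiʔvʔ/.
Under (C)(C)V, the unsyllabifiable consonants are /ʔ/, /v/, /ʔ/ (no codas are permitted; onsets may contain at most 2 consonants).
Each unlicensed consonant is deleted: /ʔ/, /v/, /ʔ/.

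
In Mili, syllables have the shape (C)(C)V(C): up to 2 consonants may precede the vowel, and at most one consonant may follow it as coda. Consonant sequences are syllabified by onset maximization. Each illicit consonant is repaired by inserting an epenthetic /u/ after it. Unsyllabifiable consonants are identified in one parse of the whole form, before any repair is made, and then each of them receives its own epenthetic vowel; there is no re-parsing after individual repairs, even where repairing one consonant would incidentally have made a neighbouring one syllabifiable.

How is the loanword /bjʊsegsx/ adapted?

bjʊsegsuxu

Under (C)(C)V(C), the unsyllabifiable consonants are /s/, /x/ (at most one coda consonant is licensed; onsets may contain at most 2 consonants).
Epenthesis after each stranded consonant: /s/ → /su/, /x/ → /xu/.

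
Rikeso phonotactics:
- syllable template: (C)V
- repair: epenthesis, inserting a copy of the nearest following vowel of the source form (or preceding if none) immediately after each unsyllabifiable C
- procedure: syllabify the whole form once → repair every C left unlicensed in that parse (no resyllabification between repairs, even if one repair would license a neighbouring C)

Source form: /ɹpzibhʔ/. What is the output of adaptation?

The consonants /ɹ/, /p/, /b/, /h/, /ʔ/ cannot be parsed into a legal (C)V syllable (no codas are permitted; onsets are limited to one consonant).
Each unlicensed consonant becomes the onset of a new syllable: /ɹ/ → /ɹi/, /p/ → /pi/, /b/ → /bi/, /h/ → /hi/, /ʔ/ → /ʔi/.

ɹipizibihiʔi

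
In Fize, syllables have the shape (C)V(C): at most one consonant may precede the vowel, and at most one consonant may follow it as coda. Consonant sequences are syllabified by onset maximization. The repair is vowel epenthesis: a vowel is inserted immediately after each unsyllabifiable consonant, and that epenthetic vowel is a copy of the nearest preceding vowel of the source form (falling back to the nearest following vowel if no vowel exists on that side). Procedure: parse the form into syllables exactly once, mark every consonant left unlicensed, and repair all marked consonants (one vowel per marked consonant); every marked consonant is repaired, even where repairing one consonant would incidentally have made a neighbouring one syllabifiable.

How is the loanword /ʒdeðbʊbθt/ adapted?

Syllabifying with onset maximization leaves /ʒ/, /θ/, /t/ stranded (at most one coda consonant is licensed; onsets are limited to one consonant).
Inserting the epenthetic vowel yields /ʒ/ → /ʒe/, /θ/ → /θʊ/, /t/ → /tʊ/.

ʒedeðbʊbθʊtʊ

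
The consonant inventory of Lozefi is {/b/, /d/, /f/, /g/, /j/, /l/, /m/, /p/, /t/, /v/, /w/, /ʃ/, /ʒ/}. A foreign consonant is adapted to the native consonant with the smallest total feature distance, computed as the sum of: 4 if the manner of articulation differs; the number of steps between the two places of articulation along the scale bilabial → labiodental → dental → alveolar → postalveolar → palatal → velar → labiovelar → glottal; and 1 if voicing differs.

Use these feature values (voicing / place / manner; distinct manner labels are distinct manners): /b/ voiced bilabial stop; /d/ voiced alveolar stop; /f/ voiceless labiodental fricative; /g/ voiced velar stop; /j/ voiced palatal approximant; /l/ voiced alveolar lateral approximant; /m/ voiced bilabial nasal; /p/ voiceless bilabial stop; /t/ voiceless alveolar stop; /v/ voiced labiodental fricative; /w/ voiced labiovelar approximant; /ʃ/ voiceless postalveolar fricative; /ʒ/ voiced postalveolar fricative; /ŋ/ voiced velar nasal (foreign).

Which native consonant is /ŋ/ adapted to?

/g/ is closest: manner differs (nasal→stop, +4), place distance 0 (velar→velar), same voicing; total 4. Next closest is /j/ at distance 5.

g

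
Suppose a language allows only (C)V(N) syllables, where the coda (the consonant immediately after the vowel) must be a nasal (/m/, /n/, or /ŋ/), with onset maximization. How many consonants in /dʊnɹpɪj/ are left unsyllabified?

Syllabifying with onset maximization leaves /ɹ/, /j/ stranded (only a nasal (/m/, /n/, or /ŋ/) is licensed in coda position; onsets are limited to one consonant).

2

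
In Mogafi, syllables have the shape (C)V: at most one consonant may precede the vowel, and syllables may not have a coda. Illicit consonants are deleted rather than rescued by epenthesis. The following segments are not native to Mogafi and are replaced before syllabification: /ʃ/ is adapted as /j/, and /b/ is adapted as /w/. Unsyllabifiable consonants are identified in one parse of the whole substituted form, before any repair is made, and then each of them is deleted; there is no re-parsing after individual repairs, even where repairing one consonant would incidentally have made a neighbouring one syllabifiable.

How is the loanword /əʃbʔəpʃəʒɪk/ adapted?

Substitution: /ʃ/ → /j/, /b/ → /w/, giving /əjwʔəpjəʒɪk/.
The consonants /j/, /w/, /p/, /k/ cannot be parsed into a legal (C)V syllable (no codas are permitted; onsets are limited to one consonant).
Each unlicensed consonant is deleted: /j/, /w/, /p/, /k/.

əʔəjəʒɪ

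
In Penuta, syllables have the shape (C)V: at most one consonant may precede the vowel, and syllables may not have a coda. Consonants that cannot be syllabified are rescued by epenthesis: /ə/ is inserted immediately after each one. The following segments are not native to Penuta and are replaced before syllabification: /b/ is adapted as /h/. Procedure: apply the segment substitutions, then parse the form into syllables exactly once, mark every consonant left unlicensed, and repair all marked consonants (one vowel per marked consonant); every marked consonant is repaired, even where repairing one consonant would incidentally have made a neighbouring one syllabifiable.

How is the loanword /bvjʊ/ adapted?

həvəjʊ

Substitution: /b/ → /h/, giving /hvjʊ/.
Under (C)V, the unsyllabifiable consonants are /h/, /v/ (no codas are permitted; onsets are limited to one consonant).
Inserting the epenthetic vowel yields /h/ → /hə/, /v/ → /və/.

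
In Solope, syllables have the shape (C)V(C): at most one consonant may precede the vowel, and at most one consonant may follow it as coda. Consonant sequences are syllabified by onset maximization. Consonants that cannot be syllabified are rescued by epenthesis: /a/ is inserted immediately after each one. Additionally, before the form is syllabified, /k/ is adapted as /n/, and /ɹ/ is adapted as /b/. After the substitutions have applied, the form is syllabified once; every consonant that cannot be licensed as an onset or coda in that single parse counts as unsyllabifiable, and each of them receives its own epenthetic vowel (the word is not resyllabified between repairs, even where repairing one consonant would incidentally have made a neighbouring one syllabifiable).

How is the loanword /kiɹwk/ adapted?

nibwana

Substitution: /k/ → /n/, /ɹ/ → /b/, giving /nibwn/.
Syllabifying with onset maximization leaves /w/, /n/ stranded (at most one coda consonant is licensed; onsets are limited to one consonant).
Epenthesis after each stranded consonant: /w/ → /wa/, /n/ → /na/.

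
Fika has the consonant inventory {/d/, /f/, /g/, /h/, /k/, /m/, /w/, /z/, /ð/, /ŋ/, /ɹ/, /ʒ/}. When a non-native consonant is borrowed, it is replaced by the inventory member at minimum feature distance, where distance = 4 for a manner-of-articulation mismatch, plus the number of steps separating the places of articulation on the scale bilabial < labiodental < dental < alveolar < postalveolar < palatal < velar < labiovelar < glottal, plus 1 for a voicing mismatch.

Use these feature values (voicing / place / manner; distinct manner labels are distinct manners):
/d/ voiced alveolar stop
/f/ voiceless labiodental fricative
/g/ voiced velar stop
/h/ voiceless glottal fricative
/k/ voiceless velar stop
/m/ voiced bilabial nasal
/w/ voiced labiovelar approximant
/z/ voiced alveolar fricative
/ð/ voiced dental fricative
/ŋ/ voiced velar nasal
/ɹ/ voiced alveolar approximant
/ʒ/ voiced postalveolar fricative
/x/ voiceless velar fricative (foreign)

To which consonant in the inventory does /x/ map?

/h/ is closest: same manner (fricative), place distance 2 (velar→glottal), same voicing; total 2. Next closest is /ʒ/ at distance 3.

h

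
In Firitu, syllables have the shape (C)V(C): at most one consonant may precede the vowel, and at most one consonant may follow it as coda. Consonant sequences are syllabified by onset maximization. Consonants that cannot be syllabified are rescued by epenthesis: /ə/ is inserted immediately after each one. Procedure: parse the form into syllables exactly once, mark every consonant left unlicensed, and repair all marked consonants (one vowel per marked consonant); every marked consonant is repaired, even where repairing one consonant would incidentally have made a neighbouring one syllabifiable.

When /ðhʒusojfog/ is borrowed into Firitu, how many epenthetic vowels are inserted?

The unsyllabifiable consonants are /ð/, /h/; each receives one epenthetic vowel.

2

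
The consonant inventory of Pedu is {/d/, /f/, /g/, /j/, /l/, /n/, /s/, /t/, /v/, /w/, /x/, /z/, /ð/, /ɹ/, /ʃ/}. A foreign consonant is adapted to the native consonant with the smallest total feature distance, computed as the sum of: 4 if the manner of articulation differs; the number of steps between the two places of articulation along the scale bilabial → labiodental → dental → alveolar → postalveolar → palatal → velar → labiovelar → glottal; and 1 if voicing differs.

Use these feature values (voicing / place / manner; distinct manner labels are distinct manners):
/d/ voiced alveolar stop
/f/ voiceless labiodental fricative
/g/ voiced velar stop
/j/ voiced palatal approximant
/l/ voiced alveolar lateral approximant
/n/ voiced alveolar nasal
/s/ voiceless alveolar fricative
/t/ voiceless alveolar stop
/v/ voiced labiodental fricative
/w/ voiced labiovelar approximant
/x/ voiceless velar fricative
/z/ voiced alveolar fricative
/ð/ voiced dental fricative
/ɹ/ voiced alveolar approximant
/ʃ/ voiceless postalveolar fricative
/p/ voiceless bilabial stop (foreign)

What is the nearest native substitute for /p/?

t

/t/ is closest: same manner (stop), place distance 3 (bilabial→alveolar), same voicing; total 3. Next closest is /d/ at distance 4.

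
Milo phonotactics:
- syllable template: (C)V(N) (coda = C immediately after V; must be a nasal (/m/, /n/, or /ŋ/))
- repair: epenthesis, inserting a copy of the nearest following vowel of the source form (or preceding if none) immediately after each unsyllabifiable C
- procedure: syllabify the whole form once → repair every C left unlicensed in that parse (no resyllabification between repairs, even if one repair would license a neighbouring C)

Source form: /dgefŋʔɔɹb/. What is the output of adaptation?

Under (C)V(N), the unsyllabifiable consonants are /d/, /f/, /ŋ/, /ɹ/, /b/ (only a nasal (/m/, /n/, or /ŋ/) is licensed in coda position; onsets are limited to one consonant).
Inserting the epenthetic vowel yields /d/ → /de/, /f/ → /fɔ/, /ŋ/ → /ŋɔ/, /ɹ/ → /ɹɔ/, /b/ → /bɔ/.

degefɔŋɔʔɔɹɔbɔ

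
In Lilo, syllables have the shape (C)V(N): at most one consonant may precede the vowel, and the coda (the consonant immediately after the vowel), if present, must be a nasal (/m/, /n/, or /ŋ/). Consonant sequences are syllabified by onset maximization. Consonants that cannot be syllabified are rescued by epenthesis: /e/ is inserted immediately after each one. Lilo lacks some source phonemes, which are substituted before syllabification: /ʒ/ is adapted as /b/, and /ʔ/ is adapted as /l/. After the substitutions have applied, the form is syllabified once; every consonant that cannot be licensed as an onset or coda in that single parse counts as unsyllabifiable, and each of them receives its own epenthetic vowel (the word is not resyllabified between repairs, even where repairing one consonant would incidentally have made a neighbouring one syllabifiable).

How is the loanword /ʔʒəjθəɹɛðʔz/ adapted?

lebəjeθəɹɛðeleze

Substitution: /ʔ/ → /l/, /ʒ/ → /b/, giving /lbəjθəɹɛðlz/.
Under (C)V(N), the unsyllabifiable consonants are /l/, /j/, /ð/, /l/, /z/ (only a nasal (/m/, /n/, or /ŋ/) is licensed in coda position; onsets are limited to one consonant).
Each unlicensed consonant becomes the onset of a new syllable: /l/ → /le/, /j/ → /je/, /ð/ → /ðe/, /l/ → /le/, /z/ → /ze/.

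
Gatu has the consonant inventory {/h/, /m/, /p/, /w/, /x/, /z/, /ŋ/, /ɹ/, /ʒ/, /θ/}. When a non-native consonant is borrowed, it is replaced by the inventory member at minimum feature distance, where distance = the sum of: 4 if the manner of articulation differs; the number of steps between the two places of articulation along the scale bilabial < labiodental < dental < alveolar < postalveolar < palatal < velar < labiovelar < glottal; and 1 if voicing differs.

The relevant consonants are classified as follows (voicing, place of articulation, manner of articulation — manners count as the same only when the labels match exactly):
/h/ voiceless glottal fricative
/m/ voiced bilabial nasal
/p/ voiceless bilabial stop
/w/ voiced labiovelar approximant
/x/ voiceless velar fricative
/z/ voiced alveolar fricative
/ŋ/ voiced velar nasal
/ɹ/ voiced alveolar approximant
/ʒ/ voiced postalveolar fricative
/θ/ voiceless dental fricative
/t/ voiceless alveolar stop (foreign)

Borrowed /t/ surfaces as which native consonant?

p

/p/ is closest: same manner (stop), place distance 3 (alveolar→bilabial), same voicing; total 3. Next closest is /z/ at distance 5.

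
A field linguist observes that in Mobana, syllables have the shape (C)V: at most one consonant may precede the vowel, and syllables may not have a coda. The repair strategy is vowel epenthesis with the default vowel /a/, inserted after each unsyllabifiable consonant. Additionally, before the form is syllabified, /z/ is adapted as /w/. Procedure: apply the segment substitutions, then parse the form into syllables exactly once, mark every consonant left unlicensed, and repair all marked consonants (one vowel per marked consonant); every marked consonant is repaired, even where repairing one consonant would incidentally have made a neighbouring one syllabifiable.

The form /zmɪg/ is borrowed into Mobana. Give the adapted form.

Substitution: /z/ → /w/, giving /wmɪg/.
Syllabifying with onset maximization leaves /w/, /g/ stranded (no codas are permitted; onsets are limited to one consonant).
Each unlicensed consonant becomes the onset of a new syllable: /w/ → /wa/, /g/ → /ga/.

wamɪga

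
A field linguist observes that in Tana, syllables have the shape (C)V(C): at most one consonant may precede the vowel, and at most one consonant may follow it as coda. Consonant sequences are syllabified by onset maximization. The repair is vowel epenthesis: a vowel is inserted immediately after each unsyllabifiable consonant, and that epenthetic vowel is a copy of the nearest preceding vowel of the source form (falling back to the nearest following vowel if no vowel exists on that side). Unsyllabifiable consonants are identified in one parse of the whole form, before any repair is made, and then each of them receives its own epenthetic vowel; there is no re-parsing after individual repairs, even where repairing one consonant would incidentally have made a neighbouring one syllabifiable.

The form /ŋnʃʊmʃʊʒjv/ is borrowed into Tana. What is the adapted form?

ŋʊnʊʃʊmʃʊʒjʊvʊ

The consonants /ŋ/, /n/, /j/, /v/ cannot be parsed into a legal (C)V(C) syllable (at most one coda consonant is licensed; onsets are limited to one consonant).
Epenthesis after each stranded consonant: /ŋ/ → /ŋʊ/, /n/ → /nʊ/, /j/ → /jʊ/, /v/ → /vʊ/.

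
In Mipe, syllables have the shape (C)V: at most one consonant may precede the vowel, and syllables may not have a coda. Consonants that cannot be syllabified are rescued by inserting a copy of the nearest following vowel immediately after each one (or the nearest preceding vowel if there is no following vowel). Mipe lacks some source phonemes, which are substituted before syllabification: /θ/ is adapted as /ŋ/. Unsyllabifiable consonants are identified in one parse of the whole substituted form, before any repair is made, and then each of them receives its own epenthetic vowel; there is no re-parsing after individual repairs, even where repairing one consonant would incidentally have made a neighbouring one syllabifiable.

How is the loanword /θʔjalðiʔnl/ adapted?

ŋaʔajaliðiʔinili

Substitution: /θ/ → /ŋ/, giving /ŋʔjalðiʔnl/.
The consonants /ŋ/, /ʔ/, /l/, /ʔ/, /n/, /l/ cannot be parsed into a legal (C)V syllable (no codas are permitted; onsets are limited to one consonant).
Each unlicensed consonant becomes the onset of a new syllable: /ŋ/ → /ŋa/, /ʔ/ → /ʔa/, /l/ → /li/, /ʔ/ → /ʔi/, /n/ → /ni/, /l/ → /li/.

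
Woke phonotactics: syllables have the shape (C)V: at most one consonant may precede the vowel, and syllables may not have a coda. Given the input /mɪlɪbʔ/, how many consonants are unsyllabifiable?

The consonants /b/, /ʔ/ cannot be parsed into a legal (C)V syllable (no codas are permitted; onsets are limited to one consonant).

2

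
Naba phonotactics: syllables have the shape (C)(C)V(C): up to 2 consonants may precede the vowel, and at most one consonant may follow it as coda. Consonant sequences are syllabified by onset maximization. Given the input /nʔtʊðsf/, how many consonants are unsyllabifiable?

The consonants /n/, /s/, /f/ cannot be parsed into a legal (C)(C)V(C) syllable (at most one coda consonant is licensed; onsets may contain at most 2 consonants).

3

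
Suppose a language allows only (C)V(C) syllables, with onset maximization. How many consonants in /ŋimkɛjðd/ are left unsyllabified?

Under (C)V(C), the unsyllabifiable consonants are /ð/, /d/ (at most one coda consonant is licensed; onsets are limited to one consonant).

2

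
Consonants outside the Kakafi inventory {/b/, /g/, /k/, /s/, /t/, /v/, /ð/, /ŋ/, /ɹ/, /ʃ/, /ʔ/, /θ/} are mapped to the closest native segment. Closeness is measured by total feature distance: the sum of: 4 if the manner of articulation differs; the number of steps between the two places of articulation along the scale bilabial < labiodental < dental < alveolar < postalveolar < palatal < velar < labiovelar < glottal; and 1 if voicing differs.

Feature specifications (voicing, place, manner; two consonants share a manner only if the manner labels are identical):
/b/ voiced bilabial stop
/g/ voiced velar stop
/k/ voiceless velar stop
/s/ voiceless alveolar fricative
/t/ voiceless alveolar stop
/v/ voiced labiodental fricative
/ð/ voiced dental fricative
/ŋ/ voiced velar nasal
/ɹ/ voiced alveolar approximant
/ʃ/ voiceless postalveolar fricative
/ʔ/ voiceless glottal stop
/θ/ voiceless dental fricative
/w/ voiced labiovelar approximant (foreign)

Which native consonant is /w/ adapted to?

ɹ

/ɹ/ is closest: same manner (approximant), place distance 4 (labiovelar→alveolar), same voicing; total 4. Next closest is /g/ at distance 5.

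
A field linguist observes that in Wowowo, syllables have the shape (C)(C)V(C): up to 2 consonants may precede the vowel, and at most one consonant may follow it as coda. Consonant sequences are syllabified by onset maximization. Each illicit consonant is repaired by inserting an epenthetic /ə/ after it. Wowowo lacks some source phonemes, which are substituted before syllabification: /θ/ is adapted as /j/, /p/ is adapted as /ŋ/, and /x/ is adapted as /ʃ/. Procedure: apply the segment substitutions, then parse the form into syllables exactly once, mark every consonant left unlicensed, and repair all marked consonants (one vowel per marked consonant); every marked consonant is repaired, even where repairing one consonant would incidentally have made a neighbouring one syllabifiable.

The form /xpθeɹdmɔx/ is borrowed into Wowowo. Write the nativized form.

Substitution: /x/ → /ʃ/, /p/ → /ŋ/, /θ/ → /j/, giving /ʃŋjeɹdmɔʃ/.
The consonants /ʃ/ cannot be parsed into a legal (C)(C)V(C) syllable (at most one coda consonant is licensed; onsets may contain at most 2 consonants).
Each unlicensed consonant becomes the onset of a new syllable: /ʃ/ → /ʃə/.

ʃəŋjeɹdmɔʃ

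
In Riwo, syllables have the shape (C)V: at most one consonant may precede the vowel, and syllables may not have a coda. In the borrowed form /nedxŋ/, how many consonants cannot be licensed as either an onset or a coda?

The consonants /d/, /x/, /ŋ/ cannot be parsed into a legal (C)V syllable (no codas are permitted; onsets are limited to one consonant).

3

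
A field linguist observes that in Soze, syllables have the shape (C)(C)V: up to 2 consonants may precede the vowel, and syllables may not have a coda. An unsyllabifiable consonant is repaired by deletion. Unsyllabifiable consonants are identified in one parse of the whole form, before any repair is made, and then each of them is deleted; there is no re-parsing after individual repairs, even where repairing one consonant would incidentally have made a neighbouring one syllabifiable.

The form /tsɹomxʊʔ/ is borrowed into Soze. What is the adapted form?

sɹomxʊ

The consonants /t/, /ʔ/ cannot be parsed into a legal (C)(C)V syllable (no codas are permitted; onsets may contain at most 2 consonants).
Deleting the stranded consonants removes /t/, /ʔ/.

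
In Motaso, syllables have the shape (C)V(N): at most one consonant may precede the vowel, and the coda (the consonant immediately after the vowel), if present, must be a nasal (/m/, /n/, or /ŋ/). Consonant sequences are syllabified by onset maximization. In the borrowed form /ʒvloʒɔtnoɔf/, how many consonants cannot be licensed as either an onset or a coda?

The consonants /ʒ/, /v/, /t/, /f/ cannot be parsed into a legal (C)V(N) syllable (only a nasal (/m/, /n/, or /ŋ/) is licensed in coda position; onsets are limited to one consonant).

4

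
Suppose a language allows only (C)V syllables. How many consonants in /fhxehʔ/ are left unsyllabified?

Under (C)V, the unsyllabifiable consonants are /f/, /h/, /h/, /ʔ/ (no codas are permitted; onsets are limited to one consonant).

4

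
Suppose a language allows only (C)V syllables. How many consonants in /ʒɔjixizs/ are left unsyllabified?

Under (C)V, the unsyllabifiable consonants are /z/, /s/ (no codas are permitted; onsets are limited to one consonant).

2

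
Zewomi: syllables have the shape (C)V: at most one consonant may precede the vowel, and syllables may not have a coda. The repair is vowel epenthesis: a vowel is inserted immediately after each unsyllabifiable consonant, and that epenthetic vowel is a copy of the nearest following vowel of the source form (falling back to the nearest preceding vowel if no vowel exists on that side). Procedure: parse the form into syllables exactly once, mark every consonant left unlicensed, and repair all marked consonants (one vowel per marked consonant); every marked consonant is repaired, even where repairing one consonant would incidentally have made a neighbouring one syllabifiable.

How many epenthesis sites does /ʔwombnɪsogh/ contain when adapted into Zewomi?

The unsyllabifiable consonants are /ʔ/, /m/, /b/, /g/, /h/; each receives one epenthetic vowel.

5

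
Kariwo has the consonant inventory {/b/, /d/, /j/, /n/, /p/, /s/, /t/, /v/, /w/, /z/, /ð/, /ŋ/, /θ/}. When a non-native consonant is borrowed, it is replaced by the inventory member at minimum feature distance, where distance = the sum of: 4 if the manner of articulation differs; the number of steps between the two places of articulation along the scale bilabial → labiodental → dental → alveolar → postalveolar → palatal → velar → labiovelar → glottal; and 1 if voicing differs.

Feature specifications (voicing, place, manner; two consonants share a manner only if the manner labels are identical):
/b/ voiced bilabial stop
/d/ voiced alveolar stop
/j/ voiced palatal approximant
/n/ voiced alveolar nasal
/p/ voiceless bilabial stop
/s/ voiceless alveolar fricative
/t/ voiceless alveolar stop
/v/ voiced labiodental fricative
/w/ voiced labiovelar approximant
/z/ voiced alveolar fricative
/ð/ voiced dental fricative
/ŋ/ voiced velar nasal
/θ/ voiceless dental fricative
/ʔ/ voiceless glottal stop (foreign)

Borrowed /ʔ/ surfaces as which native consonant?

/t/ is closest: same manner (stop), place distance 5 (glottal→alveolar), same voicing; total 5. Next closest is /d/ at distance 6.

t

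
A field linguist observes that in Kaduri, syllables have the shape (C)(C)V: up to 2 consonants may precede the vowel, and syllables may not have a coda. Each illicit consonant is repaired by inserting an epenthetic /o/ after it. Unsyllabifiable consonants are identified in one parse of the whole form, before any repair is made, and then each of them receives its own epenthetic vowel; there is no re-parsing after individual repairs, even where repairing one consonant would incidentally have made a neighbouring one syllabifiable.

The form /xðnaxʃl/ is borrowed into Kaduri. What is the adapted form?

xoðnaxoʃolo

Syllabifying with onset maximization leaves /x/, /x/, /ʃ/, /l/ stranded (no codas are permitted; onsets may contain at most 2 consonants).
Epenthesis after each stranded consonant: /x/ → /xo/, /x/ → /xo/, /ʃ/ → /ʃo/, /l/ → /lo/.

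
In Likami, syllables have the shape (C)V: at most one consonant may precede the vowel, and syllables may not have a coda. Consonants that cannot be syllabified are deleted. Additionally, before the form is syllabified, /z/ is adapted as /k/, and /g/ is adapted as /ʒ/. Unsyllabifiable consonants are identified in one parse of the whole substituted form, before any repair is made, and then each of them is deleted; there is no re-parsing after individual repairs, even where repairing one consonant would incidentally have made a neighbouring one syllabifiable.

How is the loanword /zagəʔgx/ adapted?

kaʒə

Substitution: /z/ → /k/, /g/ → /ʒ/, giving /kaʒəʔʒx/.
Syllabifying with onset maximization leaves /ʔ/, /ʒ/, /x/ stranded (no codas are permitted; onsets are limited to one consonant).
Deleting the stranded consonants removes /ʔ/, /ʒ/, /x/.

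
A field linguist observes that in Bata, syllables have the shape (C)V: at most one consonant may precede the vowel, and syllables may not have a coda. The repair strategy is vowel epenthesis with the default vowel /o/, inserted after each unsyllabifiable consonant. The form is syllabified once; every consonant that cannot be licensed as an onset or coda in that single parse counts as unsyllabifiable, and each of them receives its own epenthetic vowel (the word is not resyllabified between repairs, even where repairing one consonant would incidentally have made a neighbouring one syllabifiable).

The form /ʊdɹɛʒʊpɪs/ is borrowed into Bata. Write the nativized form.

Under (C)V, the unsyllabifiable consonants are /d/, /s/ (no codas are permitted; onsets are limited to one consonant).
Each unlicensed consonant becomes the onset of a new syllable: /d/ → /do/, /s/ → /so/.

ʊdoɹɛʒʊpɪso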